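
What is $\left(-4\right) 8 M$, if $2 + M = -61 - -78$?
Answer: $-480$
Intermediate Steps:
$M = 15$ ($M = -2 - -17 = -2 + \left(-61 + 78\right) = -2 + 17 = 15$)
$\left(-4\right) 8 M = \left(-4\right) 8 \cdot 15 = \left(-32\right) 15 = -480$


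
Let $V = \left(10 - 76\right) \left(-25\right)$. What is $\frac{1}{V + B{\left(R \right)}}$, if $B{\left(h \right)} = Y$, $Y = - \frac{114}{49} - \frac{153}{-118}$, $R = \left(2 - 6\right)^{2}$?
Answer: $\frac{5782}{9534345} \approx 0.00060644$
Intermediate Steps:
$V = 1650$ ($V = \left(-66\right) \left(-25\right) = 1650$)
$R = 16$ ($R = \left(-4\right)^{2} = 16$)
$Y = - \frac{5955}{5782}$ ($Y = \left(-114\right) \frac{1}{49} - - \frac{153}{118} = - \frac{114}{49} + \frac{153}{118} = - \frac{5955}{5782} \approx -1.0299$)
$B{\left(h \right)} = - \frac{5955}{5782}$
$\frac{1}{V + B{\left(R \right)}} = \frac{1}{1650 - \frac{5955}{5782}} = \frac{1}{\frac{9534345}{5782}} = \frac{5782}{9534345}$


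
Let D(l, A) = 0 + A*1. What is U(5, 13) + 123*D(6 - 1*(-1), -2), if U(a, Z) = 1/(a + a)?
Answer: -2459/10 ≈ -245.90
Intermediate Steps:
U(a, Z) = 1/(2*a)
D(l, A) = A (D(l, A) = 0 + A = A)
U(5, 13) + 123*D(6 - 1*(-1), -2) = (½)/5 + 123*(-2) = (½)*(⅕) - 246 = ⅒ - 246 = -2459/10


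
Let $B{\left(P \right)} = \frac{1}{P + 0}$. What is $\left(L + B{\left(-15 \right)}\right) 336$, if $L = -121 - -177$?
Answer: $\frac{93968}{5} \approx 18794.0$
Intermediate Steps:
$B{\left(P \right)} = \frac{1}{P}$
$L = 56$ ($L = -121 + 177 = 56$)
$\left(L + B{\left(-15 \right)}\right) 336 = \left(56 + \frac{1}{-15}\right) 336 = \left(56 - \frac{1}{15}\right) 336 = \frac{839}{15} \cdot 336 = \frac{93968}{5}$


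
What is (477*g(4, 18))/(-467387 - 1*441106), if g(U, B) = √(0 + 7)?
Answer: -159*√7/302831 ≈ -0.0013891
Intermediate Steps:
g(U, B) = √7
(477*g(4, 18))/(-467387 - 1*441106) = (477*√7)/(-467387 - 1*441106) = (477*√7)/(-467387 - 441106) = (477*√7)/(-908493) = (477*√7)*(-1/908493) = -159*√7/302831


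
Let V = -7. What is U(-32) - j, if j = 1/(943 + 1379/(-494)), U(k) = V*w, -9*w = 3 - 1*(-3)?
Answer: 2167000/464463 ≈ 4.6656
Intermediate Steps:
w = -⅔ (w = -(3 - 1*(-3))/9 = -(3 + 3)/9 = -⅑*6 = -⅔ ≈ -0.66667)
U(k) = 14/3 (U(k) = -7*(-⅔) = 14/3)
j = 494/464463 (j = 1/(943 + 1379*(-1/494)) = 1/(943 - 1379/494) = 1/(464463/494) = 494/464463 ≈ 0.0010636)
U(-32) - j = 14/3 - 1*494/464463 = 14/3 - 494/464463 = 2167000/464463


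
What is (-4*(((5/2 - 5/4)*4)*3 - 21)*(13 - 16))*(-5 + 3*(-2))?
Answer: 792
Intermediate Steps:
(-4*(((5/2 - 5/4)*4)*3 - 21)*(13 - 16))*(-5 + 3*(-2)) = (-4*(((5*(½) - 5*¼)*4)*3 - 21)*(-3))*(-5 - 6) = -4*(((5/2 - 5/4)*4)*3 - 21)*(-3)*(-11) = -4*(((5/4)*4)*3 - 21)*(-3)*(-11) = -4*(5*3 - 21)*(-3)*(-11) = -4*(15 - 21)*(-3)*(-11) = -(-24)*(-3)*(-11) = -4*18*(-11) = -72*(-11) = 792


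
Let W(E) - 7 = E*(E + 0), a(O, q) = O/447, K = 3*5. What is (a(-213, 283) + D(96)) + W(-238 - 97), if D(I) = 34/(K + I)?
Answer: 1856202233/16539 ≈ 1.1223e+5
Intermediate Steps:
K = 15
a(O, q) = O/447 (a(O, q) = O*(1/447) = O/447)
W(E) = 7 + E**2 (W(E) = 7 + E*(E + 0) = 7 + E*E = 7 + E**2)
D(I) = 34/(15 + I)
(a(-213, 283) + D(96)) + W(-238 - 97) = ((1/447)*(-213) + 34/(15 + 96)) + (7 + (-238 - 97)**2) = (-71/149 + 34/111) + (7 + (-335)**2) = (-71/149 + 34*(1/111)) + (7 + 112225) = (-71/149 + 34/111) + 112232 = -2815/16539 + 112232 = 1856202233/16539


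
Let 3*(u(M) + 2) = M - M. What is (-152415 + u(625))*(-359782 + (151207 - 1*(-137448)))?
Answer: 10840963959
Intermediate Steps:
u(M) = -2 (u(M) = -2 + (M - M)/3 = -2 + (1/3)*0 = -2 + 0 = -2)
(-152415 + u(625))*(-359782 + (151207 - 1*(-137448))) = (-152415 - 2)*(-359782 + (151207 - 1*(-137448))) = -152417*(-359782 + (151207 + 137448)) = -152417*(-359782 + 288655) = -152417*(-71127) = 10840963959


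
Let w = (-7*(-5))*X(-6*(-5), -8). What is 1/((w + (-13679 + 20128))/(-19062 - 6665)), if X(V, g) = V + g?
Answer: -25727/7219 ≈ -3.5638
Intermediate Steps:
w = 770 (w = (-7*(-5))*(-6*(-5) - 8) = 35*(30 - 8) = 35*22 = 770)
1/((w + (-13679 + 20128))/(-19062 - 6665)) = 1/((770 + (-13679 + 20128))/(-19062 - 6665)) = 1/((770 + 6449)/(-25727)) = 1/(7219*(-1/25727)) = 1/(-7219/25727) = -25727/7219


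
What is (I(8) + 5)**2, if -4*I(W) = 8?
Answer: 9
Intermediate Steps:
I(W) = -2 (I(W) = -1/4*8 = -2)
(I(8) + 5)**2 = (-2 + 5)**2 = 3**2 = 9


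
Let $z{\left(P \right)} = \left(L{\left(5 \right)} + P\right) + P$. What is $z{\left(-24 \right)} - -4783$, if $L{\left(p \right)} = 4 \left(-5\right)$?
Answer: $4715$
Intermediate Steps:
$L{\left(p \right)} = -20$
$z{\left(P \right)} = -20 + 2 P$ ($z{\left(P \right)} = \left(-20 + P\right) + P = -20 + 2 P$)
$z{\left(-24 \right)} - -4783 = \left(-20 + 2 \left(-24\right)\right) - -4783 = \left(-20 - 48\right) + 4783 = -68 + 4783 = 4715$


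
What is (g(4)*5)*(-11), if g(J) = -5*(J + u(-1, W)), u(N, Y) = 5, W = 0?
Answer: 2475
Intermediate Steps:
g(J) = -25 - 5*J (g(J) = -5*(J + 5) = -5*(5 + J) = -25 - 5*J)
(g(4)*5)*(-11) = ((-25 - 5*4)*5)*(-11) = ((-25 - 20)*5)*(-11) = -45*5*(-11) = -225*(-11) = 2475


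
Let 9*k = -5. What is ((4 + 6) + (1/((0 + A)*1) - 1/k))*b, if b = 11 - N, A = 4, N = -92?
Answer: 24823/20 ≈ 1241.2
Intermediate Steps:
k = -5/9 (k = (⅑)*(-5) = -5/9 ≈ -0.55556)
b = 103 (b = 11 - 1*(-92) = 11 + 92 = 103)
((4 + 6) + (1/((0 + A)*1) - 1/k))*b = ((4 + 6) + (1/((0 + 4)*1) - 1/(-5/9)))*103 = (10 + (1/4 - 1*(-9/5)))*103 = (10 + ((¼)*1 + 9/5))*103 = (10 + (¼ + 9/5))*103 = (10 + 41/20)*103 = (241/20)*103 = 24823/20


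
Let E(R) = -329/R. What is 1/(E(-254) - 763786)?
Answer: -254/194001315 ≈ -1.3093e-6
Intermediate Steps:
1/(E(-254) - 763786) = 1/(-329/(-254) - 763786) = 1/(-329*(-1/254) - 763786) = 1/(329/254 - 763786) = 1/(-194001315/254) = -254/194001315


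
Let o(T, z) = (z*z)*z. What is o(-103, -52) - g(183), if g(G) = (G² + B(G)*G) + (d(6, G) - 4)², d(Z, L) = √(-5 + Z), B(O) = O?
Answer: -207595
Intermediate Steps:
o(T, z) = z³ (o(T, z) = z²*z = z³)
g(G) = 9 + 2*G² (g(G) = (G² + G*G) + (√(-5 + 6) - 4)² = (G² + G²) + (√1 - 4)² = 2*G² + (1 - 4)² = 2*G² + (-3)² = 2*G² + 9 = 9 + 2*G²)
o(-103, -52) - g(183) = (-52)³ - (9 + 2*183²) = -140608 - (9 + 2*33489) = -140608 - (9 + 66978) = -140608 - 1*66987 = -140608 - 66987 = -207595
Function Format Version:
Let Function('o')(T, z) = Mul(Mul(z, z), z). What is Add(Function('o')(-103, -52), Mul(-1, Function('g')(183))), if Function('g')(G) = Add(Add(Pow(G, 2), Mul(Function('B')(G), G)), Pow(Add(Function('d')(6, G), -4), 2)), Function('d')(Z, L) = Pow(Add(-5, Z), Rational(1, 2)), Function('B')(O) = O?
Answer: -207595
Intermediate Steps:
Function('o')(T, z) = Pow(z, 3) (Function('o')(T, z) = Mul(Pow(z, 2), z) = Pow(z, 3))
Function('g')(G) = Add(9, Mul(2, Pow(G, 2))) (Function('g')(G) = Add(Add(Pow(G, 2), Mul(G, G)), Pow(Add(Pow(Add(-5, 6), Rational(1, 2)), -4), 2)) = Add(Add(Pow(G, 2), Pow(G, 2)), Pow(Add(Pow(1, Rational(1, 2)), -4), 2)) = Add(Mul(2, Pow(G, 2)), Pow(Add(1, -4), 2)) = Add(Mul(2, Pow(G, 2)), Pow(-3, 2)) = Add(Mul(2, Pow(G, 2)), 9) = Add(9, Mul(2, Pow(G, 2))))
Add(Function('o')(-103, -52), Mul(-1, Function('g')(183))) = Add(Pow(-52, 3), Mul(-1, Add(9, Mul(2, Pow(183, 2))))) = Add(-140608, Mul(-1, Add(9, Mul(2, 33489)))) = Add(-140608, Mul(-1, Add(9, 66978))) = Add(-140608, Mul(-1, 66987)) = Add(-140608, -66987) = -207595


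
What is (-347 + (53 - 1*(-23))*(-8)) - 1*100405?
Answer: -101360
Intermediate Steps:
(-347 + (53 - 1*(-23))*(-8)) - 1*100405 = (-347 + (53 + 23)*(-8)) - 100405 = (-347 + 76*(-8)) - 100405 = (-347 - 608) - 100405 = -955 - 100405 = -101360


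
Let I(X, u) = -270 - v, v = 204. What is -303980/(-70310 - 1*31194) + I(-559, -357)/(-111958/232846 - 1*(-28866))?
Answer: 253989220789553/85278847962464 ≈ 2.9783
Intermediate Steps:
I(X, u) = -474 (I(X, u) = -270 - 1*204 = -270 - 204 = -474)
-303980/(-70310 - 1*31194) + I(-559, -357)/(-111958/232846 - 1*(-28866)) = -303980/(-70310 - 1*31194) - 474/(-111958/232846 - 1*(-28866)) = -303980/(-70310 - 31194) - 474/(-111958*1/232846 + 28866) = -303980/(-101504) - 474/(-55979/116423 + 28866) = -303980*(-1/101504) - 474/3360610339/116423 = 75995/25376 - 474*116423/3360610339 = 75995/25376 - 55184502/3360610339 = 253989220789553/85278847962464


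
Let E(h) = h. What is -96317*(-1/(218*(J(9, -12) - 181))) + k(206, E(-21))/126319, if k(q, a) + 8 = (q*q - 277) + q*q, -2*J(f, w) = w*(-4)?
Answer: -8386474093/5645196110 ≈ -1.4856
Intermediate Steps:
J(f, w) = 2*w (J(f, w) = -w*(-4)/2 = -(-2)*w = 2*w)
k(q, a) = -285 + 2*q² (k(q, a) = -8 + ((q*q - 277) + q*q) = -8 + ((q² - 277) + q²) = -8 + ((-277 + q²) + q²) = -8 + (-277 + 2*q²) = -285 + 2*q²)
-96317*(-1/(218*(J(9, -12) - 181))) + k(206, E(-21))/126319 = -96317*(-1/(218*(2*(-12) - 181))) + (-285 + 2*206²)/126319 = -96317*(-1/(218*(-24 - 181))) + (-285 + 2*42436)*(1/126319) = -96317/((-218*(-205))) + (-285 + 84872)*(1/126319) = -96317/44690 + 84587*(1/126319) = -96317*1/44690 + 84587/126319 = -96317/44690 + 84587/126319 = -8386474093/5645196110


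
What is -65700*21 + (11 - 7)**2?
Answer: -1379684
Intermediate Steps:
-65700*21 + (11 - 7)**2 = -1314*1050 + 4**2 = -1379700 + 16 = -1379684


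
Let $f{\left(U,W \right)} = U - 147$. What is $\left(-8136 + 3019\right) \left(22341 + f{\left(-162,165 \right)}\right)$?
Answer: $-112737744$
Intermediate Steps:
$f{\left(U,W \right)} = -147 + U$
$\left(-8136 + 3019\right) \left(22341 + f{\left(-162,165 \right)}\right) = \left(-8136 + 3019\right) \left(22341 - 309\right) = - 5117 \left(22341 - 309\right) = \left(-5117\right) 22032 = -112737744$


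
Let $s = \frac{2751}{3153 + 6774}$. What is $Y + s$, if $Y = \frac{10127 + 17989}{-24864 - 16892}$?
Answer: $- \frac{1244218}{3140241} \approx -0.39622$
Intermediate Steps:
$Y = - \frac{639}{949}$ ($Y = \frac{28116}{-41756} = 28116 \left(- \frac{1}{41756}\right) = - \frac{639}{949} \approx -0.67334$)
$s = \frac{917}{3309}$ ($s = \frac{2751}{9927} = 2751 \cdot \frac{1}{9927} = \frac{917}{3309} \approx 0.27712$)
$Y + s = - \frac{639}{949} + \frac{917}{3309} = - \frac{1244218}{3140241}$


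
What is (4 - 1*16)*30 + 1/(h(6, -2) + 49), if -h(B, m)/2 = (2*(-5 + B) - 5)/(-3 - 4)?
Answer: -121313/337 ≈ -359.98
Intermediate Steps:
h(B, m) = -30/7 + 4*B/7 (h(B, m) = -2*(2*(-5 + B) - 5)/(-3 - 4) = -2*((-10 + 2*B) - 5)/(-7) = -2*(-15 + 2*B)*(-1)/7 = -2*(15/7 - 2*B/7) = -30/7 + 4*B/7)
(4 - 1*16)*30 + 1/(h(6, -2) + 49) = (4 - 1*16)*30 + 1/((-30/7 + (4/7)*6) + 49) = (4 - 16)*30 + 1/((-30/7 + 24/7) + 49) = -12*30 + 1/(-6/7 + 49) = -360 + 1/(337/7) = -360 + 7/337 = -121313/337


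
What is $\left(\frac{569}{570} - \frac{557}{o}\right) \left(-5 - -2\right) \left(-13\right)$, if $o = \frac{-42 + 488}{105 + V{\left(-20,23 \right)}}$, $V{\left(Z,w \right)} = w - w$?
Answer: $- \frac{107518697}{21185} \approx -5075.2$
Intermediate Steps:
$V{\left(Z,w \right)} = 0$
$o = \frac{446}{105}$ ($o = \frac{-42 + 488}{105 + 0} = \frac{446}{105} \approx 4.2476$)
$\left(\frac{569}{570} - \frac{557}{o}\right) \left(-5 - -2\right) \left(-13\right) = \left(\frac{569}{570} - \frac{557}{\frac{446}{105}}\right) \left(-5 - -2\right) \left(-13\right) = \left(569 \cdot \frac{1}{570} - \frac{58485}{446}\right) \left(-5 + 2\right) \left(-13\right) = \left(\frac{569}{570} - \frac{58485}{446}\right) \left(\left(-3\right) \left(-13\right)\right) = \left(- \frac{8270669}{63555}\right) 39 = - \frac{107518697}{21185}$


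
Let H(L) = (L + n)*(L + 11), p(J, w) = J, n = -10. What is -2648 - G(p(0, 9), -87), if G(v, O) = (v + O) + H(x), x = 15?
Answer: -2691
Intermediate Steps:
H(L) = (-10 + L)*(11 + L) (H(L) = (L - 10)*(L + 11) = (-10 + L)*(11 + L))
G(v, O) = 130 + O + v (G(v, O) = (v + O) + (-110 + 15 + 15**2) = (O + v) + (-110 + 15 + 225) = (O + v) + 130 = 130 + O + v)
-2648 - G(p(0, 9), -87) = -2648 - (130 - 87 + 0) = -2648 - 1*43 = -2648 - 43 = -2691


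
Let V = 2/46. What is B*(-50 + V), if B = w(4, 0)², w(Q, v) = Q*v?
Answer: 0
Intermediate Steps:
V = 1/23 (V = 2*(1/46) = 1/23 ≈ 0.043478)
B = 0 (B = (4*0)² = 0² = 0)
B*(-50 + V) = 0*(-50 + 1/23) = 0*(-1149/23) = 0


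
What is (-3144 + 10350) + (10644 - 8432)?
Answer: 9418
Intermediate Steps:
(-3144 + 10350) + (10644 - 8432) = 7206 + 2212 = 9418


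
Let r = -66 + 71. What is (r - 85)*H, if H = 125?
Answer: -10000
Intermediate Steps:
r = 5
(r - 85)*H = (5 - 85)*125 = -80*125 = -10000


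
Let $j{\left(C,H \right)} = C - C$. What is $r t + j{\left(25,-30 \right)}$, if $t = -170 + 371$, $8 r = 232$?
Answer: $5829$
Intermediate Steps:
$j{\left(C,H \right)} = 0$
$r = 29$ ($r = \frac{1}{8} \cdot 232 = 29$)
$t = 201$
$r t + j{\left(25,-30 \right)} = 29 \cdot 201 + 0 = 5829 + 0 = 5829$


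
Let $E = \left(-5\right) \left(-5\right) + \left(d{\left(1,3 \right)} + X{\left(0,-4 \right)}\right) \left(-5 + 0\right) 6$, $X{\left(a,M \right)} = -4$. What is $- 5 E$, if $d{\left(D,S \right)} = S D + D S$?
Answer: $175$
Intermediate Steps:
$d{\left(D,S \right)} = 2 D S$ ($d{\left(D,S \right)} = D S + D S = 2 D S$)
$E = -35$ ($E = \left(-5\right) \left(-5\right) + \left(2 \cdot 1 \cdot 3 - 4\right) \left(-5 + 0\right) 6 = 25 + \left(6 - 4\right) \left(-5\right) 6 = 25 + 2 \left(-5\right) 6 = 25 - 60 = -35$)
$- 5 E = \left(-5\right) \left(-35\right) = 175$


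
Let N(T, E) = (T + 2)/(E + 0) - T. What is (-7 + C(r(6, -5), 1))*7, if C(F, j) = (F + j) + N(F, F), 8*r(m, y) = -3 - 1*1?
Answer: -63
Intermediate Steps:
r(m, y) = -½ (r(m, y) = (-3 - 1*1)/8 = (-3 - 1)/8 = (⅛)*(-4) = -½)
N(T, E) = -T + (2 + T)/E (N(T, E) = (2 + T)/E - T = -T + (2 + T)/E)
C(F, j) = F + j + (2 + F - F²)/F (C(F, j) = (F + j) + (2 + F - F*F)/F = (F + j) + (2 + F - F²)/F = F + j + (2 + F - F²)/F)
(-7 + C(r(6, -5), 1))*7 = (-7 + (1 + 1 + 2/(-½)))*7 = (-7 + (1 + 1 + 2*(-2)))*7 = (-7 + (1 + 1 - 4))*7 = (-7 - 2)*7 = -9*7 = -63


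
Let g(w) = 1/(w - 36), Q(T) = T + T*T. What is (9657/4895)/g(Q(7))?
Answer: 38628/979 ≈ 39.457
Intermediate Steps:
Q(T) = T + T**2
g(w) = 1/(-36 + w)
(9657/4895)/g(Q(7)) = (9657/4895)/(1/(-36 + 7*(1 + 7))) = (9657*(1/4895))/(1/(-36 + 7*8)) = 9657/(4895*(1/(-36 + 56))) = 9657/(4895*(1/20)) = (9657/4895)*20 = 38628/979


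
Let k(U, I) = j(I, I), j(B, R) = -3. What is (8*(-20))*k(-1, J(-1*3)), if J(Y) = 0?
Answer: 480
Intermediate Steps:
k(U, I) = -3
(8*(-20))*k(-1, J(-1*3)) = (8*(-20))*(-3) = -160*(-3) = 480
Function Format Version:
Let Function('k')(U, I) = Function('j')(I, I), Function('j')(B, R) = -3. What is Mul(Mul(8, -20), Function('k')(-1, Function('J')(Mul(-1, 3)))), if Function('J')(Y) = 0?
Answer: 480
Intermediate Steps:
Function('k')(U, I) = -3
Mul(Mul(8, -20), Function('k')(-1, Function('J')(Mul(-1, 3)))) = Mul(Mul(8, -20), -3) = Mul(-160, -3) = 480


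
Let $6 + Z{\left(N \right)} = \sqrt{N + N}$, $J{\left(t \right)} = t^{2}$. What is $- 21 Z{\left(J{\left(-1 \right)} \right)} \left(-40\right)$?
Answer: $-5040 + 840 \sqrt{2} \approx -3852.1$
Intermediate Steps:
$Z{\left(N \right)} = -6 + \sqrt{2} \sqrt{N}$ ($Z{\left(N \right)} = -6 + \sqrt{N + N} = -6 + \sqrt{2 N} = -6 + \sqrt{2} \sqrt{N}$)
$- 21 Z{\left(J{\left(-1 \right)} \right)} \left(-40\right) = - 21 \left(-6 + \sqrt{2} \sqrt{\left(-1\right)^{2}}\right) \left(-40\right) = - 21 \left(-6 + \sqrt{2} \sqrt{1}\right) \left(-40\right) = - 21 \left(-6 + \sqrt{2} \cdot 1\right) \left(-40\right) = - 21 \left(-6 + \sqrt{2}\right) \left(-40\right) = \left(126 - 21 \sqrt{2}\right) \left(-40\right) = -5040 + 840 \sqrt{2}$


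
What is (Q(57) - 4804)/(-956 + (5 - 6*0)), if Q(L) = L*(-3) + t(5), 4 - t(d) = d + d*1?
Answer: 4981/951 ≈ 5.2376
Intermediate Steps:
t(d) = 4 - 2*d (t(d) = 4 - (d + d*1) = 4 - (d + d) = 4 - 2*d)
Q(L) = -6 - 3*L (Q(L) = L*(-3) + (4 - 2*5) = -3*L + (4 - 10) = -3*L - 6 = -6 - 3*L)
(Q(57) - 4804)/(-956 + (5 - 6*0)) = ((-6 - 3*57) - 4804)/(-956 + (5 - 6*0)) = ((-6 - 171) - 4804)/(-956 + (5 + 0)) = (-177 - 4804)/(-956 + 5) = -4981/(-951) = -4981*(-1/951) = 4981/951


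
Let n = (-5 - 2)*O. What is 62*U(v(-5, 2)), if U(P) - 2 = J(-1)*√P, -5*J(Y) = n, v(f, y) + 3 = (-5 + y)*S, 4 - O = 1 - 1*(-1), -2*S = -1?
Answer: 124 + 1302*I*√2/5 ≈ 124.0 + 368.26*I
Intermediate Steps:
S = ½ (S = -½*(-1) = ½ ≈ 0.50000)
O = 2 (O = 4 - (1 - 1*(-1)) = 4 - (1 + 1) = 4 - 1*2 = 4 - 2 = 2)
v(f, y) = -11/2 + y/2 (v(f, y) = -3 + (-5 + y)*(½) = -3 + (-5/2 + y/2) = -11/2 + y/2)
n = -14 (n = (-5 - 2)*2 = -7*2 = -14)
J(Y) = 14/5 (J(Y) = -⅕*(-14) = 14/5)
U(P) = 2 + 14*√P/5
62*U(v(-5, 2)) = 62*(2 + 14*√(-11/2 + (½)*2)/5) = 62*(2 + 14*√(-11/2 + 1)/5) = 62*(2 + 14*√(-9/2)/5) = 62*(2 + 14*(3*I*√2/2)/5) = 62*(2 + 21*I*√2/5) = 124 + 1302*I*√2/5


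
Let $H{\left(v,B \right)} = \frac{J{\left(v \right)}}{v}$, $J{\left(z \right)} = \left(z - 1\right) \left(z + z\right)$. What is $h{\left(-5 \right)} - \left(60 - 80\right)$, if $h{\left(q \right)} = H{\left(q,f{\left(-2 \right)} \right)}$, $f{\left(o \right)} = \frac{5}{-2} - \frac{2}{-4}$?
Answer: $8$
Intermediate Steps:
$f{\left(o \right)} = -2$ ($f{\left(o \right)} = 5 \left(- \frac{1}{2}\right) - - \frac{1}{2} = - \frac{5}{2} + \frac{1}{2} = -2$)
$J{\left(z \right)} = 2 z \left(-1 + z\right)$ ($J{\left(z \right)} = \left(-1 + z\right) 2 z = 2 z \left(-1 + z\right)$)
$H{\left(v,B \right)} = -2 + 2 v$ ($H{\left(v,B \right)} = \frac{2 v \left(-1 + v\right)}{v} = -2 + 2 v$)
$h{\left(q \right)} = -2 + 2 q$
$h{\left(-5 \right)} - \left(60 - 80\right) = \left(-2 + 2 \left(-5\right)\right) - \left(60 - 80\right) = \left(-2 - 10\right) - \left(60 - 80\right) = -12 - -20 = -12 + 20 = 8$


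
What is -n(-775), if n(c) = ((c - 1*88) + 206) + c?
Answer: 1432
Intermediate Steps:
n(c) = 118 + 2*c (n(c) = ((c - 88) + 206) + c = ((-88 + c) + 206) + c = (118 + c) + c = 118 + 2*c)
-n(-775) = -(118 + 2*(-775)) = -(118 - 1550) = -1*(-1432) = 1432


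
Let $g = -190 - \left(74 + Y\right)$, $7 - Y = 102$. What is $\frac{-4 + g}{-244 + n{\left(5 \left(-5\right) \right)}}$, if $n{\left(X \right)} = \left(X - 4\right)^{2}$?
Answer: $- \frac{173}{597} \approx -0.28978$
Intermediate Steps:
$Y = -95$ ($Y = 7 - 102 = -95$)
$n{\left(X \right)} = \left(-4 + X\right)^{2}$
$g = -169$ ($g = -190 - -21 = -190 + \left(-74 + 95\right) = -190 + 21 = -169$)
$\frac{-4 + g}{-244 + n{\left(5 \left(-5\right) \right)}} = \frac{-4 - 169}{-244 + \left(-4 + 5 \left(-5\right)\right)^{2}} = - \frac{173}{-244 + \left(-4 - 25\right)^{2}} = - \frac{173}{-244 + \left(-29\right)^{2}} = - \frac{173}{-244 + 841} = - \frac{173}{597}$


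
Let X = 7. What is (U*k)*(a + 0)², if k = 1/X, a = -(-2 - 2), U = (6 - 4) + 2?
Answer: 64/7 ≈ 9.1429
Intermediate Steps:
U = 4 (U = 2 + 2 = 4)
a = 4 (a = -1*(-4) = 4)
k = ⅐ (k = 1/7 = ⅐ ≈ 0.14286)
(U*k)*(a + 0)² = (4*(⅐))*(4 + 0)² = (4/7)*4² = (4/7)*16 = 64/7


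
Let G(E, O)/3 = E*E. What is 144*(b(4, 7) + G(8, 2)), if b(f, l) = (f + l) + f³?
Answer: 38448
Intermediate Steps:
G(E, O) = 3*E² (G(E, O) = 3*(E*E) = 3*E²)
b(f, l) = f + l + f³
144*(b(4, 7) + G(8, 2)) = 144*((4 + 7 + 4³) + 3*8²) = 144*((4 + 7 + 64) + 3*64) = 144*(75 + 192) = 144*267 = 38448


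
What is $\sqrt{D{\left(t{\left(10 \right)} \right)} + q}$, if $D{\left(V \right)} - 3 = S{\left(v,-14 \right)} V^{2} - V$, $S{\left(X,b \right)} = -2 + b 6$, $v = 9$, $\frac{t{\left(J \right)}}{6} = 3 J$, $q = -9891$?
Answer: $2 i \sqrt{699117} \approx 1672.3 i$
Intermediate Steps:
$t{\left(J \right)} = 18 J$ ($t{\left(J \right)} = 6 \cdot 3 J = 18 J$)
$S{\left(X,b \right)} = -2 + 6 b$
$D{\left(V \right)} = 3 - V - 86 V^{2}$ ($D{\left(V \right)} = 3 + \left(\left(-2 + 6 \left(-14\right)\right) V^{2} - V\right) = 3 + \left(\left(-2 - 84\right) V^{2} - V\right) = 3 - \left(V + 86 V^{2}\right) = 3 - V - 86 V^{2}$)
$\sqrt{D{\left(t{\left(10 \right)} \right)} + q} = \sqrt{\left(3 - 18 \cdot 10 - 86 \left(18 \cdot 10\right)^{2}\right) - 9891} = \sqrt{\left(3 - 180 - 86 \cdot 180^{2}\right) - 9891} = \sqrt{\left(3 - 180 - 2786400\right) - 9891} = \sqrt{-2786577 - 9891} = \sqrt{-2796468} = 2 i \sqrt{699117}$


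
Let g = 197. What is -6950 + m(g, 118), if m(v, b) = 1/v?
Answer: -1369149/197 ≈ -6950.0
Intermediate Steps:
-6950 + m(g, 118) = -6950 + 1/197 = -1369149/197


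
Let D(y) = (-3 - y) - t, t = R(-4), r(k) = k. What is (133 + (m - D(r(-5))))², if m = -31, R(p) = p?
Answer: 9216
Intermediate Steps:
t = -4
D(y) = 1 - y (D(y) = (-3 - y) - 1*(-4) = (-3 - y) + 4 = 1 - y)
(133 + (m - D(r(-5))))² = (133 + (-31 - (1 - 1*(-5))))² = (133 + (-31 - (1 + 5)))² = (133 + (-31 - 1*6))² = (133 + (-31 - 6))² = (133 - 37)² = 96² = 9216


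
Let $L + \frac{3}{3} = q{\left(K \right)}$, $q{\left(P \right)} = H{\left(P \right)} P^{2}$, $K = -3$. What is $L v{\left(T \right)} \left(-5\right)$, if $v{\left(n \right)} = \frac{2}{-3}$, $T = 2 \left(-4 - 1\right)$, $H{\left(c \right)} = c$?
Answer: $- \frac{280}{3} \approx -93.333$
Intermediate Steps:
$T = -10$ ($T = 2 \left(-5\right) = -10$)
$q{\left(P \right)} = P^{3}$ ($q{\left(P \right)} = P P^{2} = P^{3}$)
$L = -28$ ($L = -1 + \left(-3\right)^{3} = -1 - 27 = -28$)
$v{\left(n \right)} = - \frac{2}{3}$ ($v{\left(n \right)} = 2 \left(- \frac{1}{3}\right) = - \frac{2}{3}$)
$L v{\left(T \right)} \left(-5\right) = \left(-28\right) \left(- \frac{2}{3}\right) \left(-5\right) = \frac{56}{3} \left(-5\right) = - \frac{280}{3}$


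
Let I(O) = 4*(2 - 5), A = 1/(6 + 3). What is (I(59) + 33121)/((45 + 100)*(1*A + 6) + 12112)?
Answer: 297981/116983 ≈ 2.5472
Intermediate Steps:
A = 1/9 ≈ 0.11111
I(O) = -12 (I(O) = 4*(-3) = -12)
(I(59) + 33121)/((45 + 100)*(1*A + 6) + 12112) = (-12 + 33121)/((45 + 100)*(1*(1/9) + 6) + 12112) = 33109/(145*(1/9 + 6) + 12112) = 33109/(145*(55/9) + 12112) = 33109/(7975/9 + 12112) = 33109/(116983/9) = 33109*(9/116983) = 297981/116983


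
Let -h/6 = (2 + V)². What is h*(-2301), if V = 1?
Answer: 124254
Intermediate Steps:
h = -54 (h = -6*(2 + 1)² = -6*3² = -6*9 = -54)
h*(-2301) = -54*(-2301) = 124254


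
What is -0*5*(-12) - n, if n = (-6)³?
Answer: 216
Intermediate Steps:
n = -216
-0*5*(-12) - n = -0*5*(-12) - 1*(-216) = -7*0*(-12) + 216 = 0*(-12) + 216 = 0 + 216 = 216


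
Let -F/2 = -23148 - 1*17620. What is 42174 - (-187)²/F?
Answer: 3438664295/81536 ≈ 42174.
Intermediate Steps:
F = 81536 (F = -2*(-23148 - 1*17620) = -2*(-23148 - 17620) = -2*(-40768) = 81536)
42174 - (-187)²/F = 42174 - (-187)²/81536 = 42174 - 34969/81536 = 3438664295/81536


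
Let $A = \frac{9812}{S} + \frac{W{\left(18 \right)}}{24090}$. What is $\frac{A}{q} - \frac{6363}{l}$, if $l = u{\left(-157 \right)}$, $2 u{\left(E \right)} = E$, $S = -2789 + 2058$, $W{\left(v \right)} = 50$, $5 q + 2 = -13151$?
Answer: $\frac{294780159531967}{3636458615559} \approx 81.062$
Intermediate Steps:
$q = - \frac{13153}{5}$ ($q = - \frac{2}{5} + \frac{1}{5} \left(-13151\right) = - \frac{2}{5} - \frac{13151}{5} = - \frac{13153}{5} \approx -2630.6$)
$S = -731$
$u{\left(E \right)} = \frac{E}{2}$
$l = - \frac{157}{2}$ ($l = \frac{1}{2} \left(-157\right) = - \frac{157}{2} \approx -78.5$)
$A = - \frac{23633453}{1760979}$ ($A = \frac{9812}{-731} + \frac{50}{24090} = 9812 \left(- \frac{1}{731}\right) + 50 \cdot \frac{1}{24090} = - \frac{9812}{731} + \frac{5}{2409} = - \frac{23633453}{1760979} \approx -13.421$)
$\frac{A}{q} - \frac{6363}{l} = - \frac{23633453}{1760979 \left(- \frac{13153}{5}\right)} - \frac{6363}{- \frac{157}{2}} = \left(- \frac{23633453}{1760979}\right) \left(- \frac{5}{13153}\right) - - \frac{12726}{157} = \frac{118167265}{23162156787} + \frac{12726}{157} = \frac{294780159531967}{3636458615559}$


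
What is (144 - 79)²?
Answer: 4225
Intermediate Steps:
(144 - 79)² = 65² = 4225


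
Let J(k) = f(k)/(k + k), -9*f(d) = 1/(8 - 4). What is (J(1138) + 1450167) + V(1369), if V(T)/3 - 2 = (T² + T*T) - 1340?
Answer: 1039859526383/81936 ≈ 1.2691e+7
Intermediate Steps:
f(d) = -1/36 (f(d) = -1/(9*(8 - 4)) = -⅑/4 = -⅑*¼ = -1/36)
V(T) = -4014 + 6*T² (V(T) = 6 + 3*((T² + T*T) - 1340) = 6 + 3*((T² + T²) - 1340) = 6 + 3*(2*T² - 1340) = 6 + 3*(-1340 + 2*T²) = 6 + (-4020 + 6*T²) = -4014 + 6*T²)
J(k) = -1/(72*k) (J(k) = -1/(36*(k + k)) = -1/(2*k)/36 = -1/(72*k))
(J(1138) + 1450167) + V(1369) = (-1/72/1138 + 1450167) + (-4014 + 6*1369²) = (-1/72*1/1138 + 1450167) + (-4014 + 6*1874161) = (-1/81936 + 1450167) + (-4014 + 11244966) = 118820883311/81936 + 11240952 = 1039859526383/81936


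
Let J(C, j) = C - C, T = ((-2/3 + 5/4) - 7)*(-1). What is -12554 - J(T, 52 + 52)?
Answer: -12554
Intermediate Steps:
T = 77/12 (T = ((-2*1/3 + 5*(1/4)) - 7)*(-1) = ((-2/3 + 5/4) - 7)*(-1) = (7/12 - 7)*(-1) = -77/12*(-1) = 77/12 ≈ 6.4167)
J(C, j) = 0
-12554 - J(T, 52 + 52) = -12554 - 1*0 = -12554 + 0 = -12554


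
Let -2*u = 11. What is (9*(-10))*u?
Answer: 495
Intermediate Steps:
u = -11/2 (u = -½*11 = -11/2 ≈ -5.5000)
(9*(-10))*u = (9*(-10))*(-11/2) = -90*(-11/2) = 495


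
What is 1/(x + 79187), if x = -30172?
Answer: 1/49015 ≈ 2.0402e-5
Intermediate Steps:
1/(x + 79187) = 1/(-30172 + 79187) = 1/49015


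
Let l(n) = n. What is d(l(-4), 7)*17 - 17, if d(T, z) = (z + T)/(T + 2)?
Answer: -85/2 ≈ -42.500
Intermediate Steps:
d(T, z) = (T + z)/(2 + T)
d(l(-4), 7)*17 - 17 = ((-4 + 7)/(2 - 4))*17 - 17 = (3/(-2))*17 - 17 = -½*3*17 - 17 = -3/2*17 - 17 = -51/2 - 17 = -85/2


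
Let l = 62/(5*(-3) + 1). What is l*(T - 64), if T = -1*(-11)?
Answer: 1643/7 ≈ 234.71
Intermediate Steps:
l = -31/7 (l = 62/(-15 + 1) = 62/(-14) = 62*(-1/14) = -31/7 ≈ -4.4286)
T = 11
l*(T - 64) = -31*(11 - 64)/7 = -31/7*(-53) = 1643/7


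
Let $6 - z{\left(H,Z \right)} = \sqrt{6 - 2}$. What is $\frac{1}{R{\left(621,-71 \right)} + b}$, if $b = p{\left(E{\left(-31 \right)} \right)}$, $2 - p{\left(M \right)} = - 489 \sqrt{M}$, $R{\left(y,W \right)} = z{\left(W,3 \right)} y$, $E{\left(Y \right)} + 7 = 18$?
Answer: $\frac{226}{322715} - \frac{489 \sqrt{11}}{3549865} \approx 0.00024344$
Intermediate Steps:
$z{\left(H,Z \right)} = 4$ ($z{\left(H,Z \right)} = 6 - \sqrt{6 - 2} = 6 - \sqrt{4} = 6 - 2 = 4$)
$E{\left(Y \right)} = 11$ ($E{\left(Y \right)} = -7 + 18 = 11$)
$R{\left(y,W \right)} = 4 y$
$p{\left(M \right)} = 2 + 489 \sqrt{M}$ ($p{\left(M \right)} = 2 - - 489 \sqrt{M} = 2 + 489 \sqrt{M}$)
$b = 2 + 489 \sqrt{11} \approx 1623.8$
$\frac{1}{R{\left(621,-71 \right)} + b} = \frac{1}{4 \cdot 621 + \left(2 + 489 \sqrt{11}\right)} = \frac{1}{2484 + \left(2 + 489 \sqrt{11}\right)} = \frac{1}{2486 + 489 \sqrt{11}}$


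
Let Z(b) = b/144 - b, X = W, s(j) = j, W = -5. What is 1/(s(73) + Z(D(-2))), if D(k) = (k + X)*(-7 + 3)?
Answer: 36/1627 ≈ 0.022127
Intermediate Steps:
X = -5
D(k) = 20 - 4*k (D(k) = (k - 5)*(-7 + 3) = (-5 + k)*(-4) = 20 - 4*k)
Z(b) = -143*b/144 (Z(b) = b*(1/144) - b = b/144 - b = -143*b/144)
1/(s(73) + Z(D(-2))) = 1/(73 - 143*(20 - 4*(-2))/144) = 1/(73 - 143*(20 + 8)/144) = 1/(73 - 143/144*28) = 1/(73 - 1001/36) = 1/(1627/36) = 36/1627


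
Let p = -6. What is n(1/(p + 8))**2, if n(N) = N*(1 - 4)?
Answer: 9/4 ≈ 2.2500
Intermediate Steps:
n(N) = -3*N (n(N) = N*(-3) = -3*N)
n(1/(p + 8))**2 = (-3/(-6 + 8))**2 = (-3/2)**2 = 9/4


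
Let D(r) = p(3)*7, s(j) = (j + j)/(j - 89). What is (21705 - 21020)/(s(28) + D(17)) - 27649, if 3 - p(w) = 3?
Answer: -1590129/56 ≈ -28395.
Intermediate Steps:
s(j) = 2*j/(-89 + j) (s(j) = (2*j)/(-89 + j) = 2*j/(-89 + j))
p(w) = 0 (p(w) = 3 - 1*3 = 3 - 3 = 0)
D(r) = 0 (D(r) = 0*7 = 0)
(21705 - 21020)/(s(28) + D(17)) - 27649 = (21705 - 21020)/(2*28/(-89 + 28) + 0) - 27649 = 685/(2*28/(-61) + 0) - 27649 = 685/(2*28*(-1/61) + 0) - 27649 = 685/(-56/61 + 0) - 27649 = 685/(-56/61) - 27649 = 685*(-61/56) - 27649 = -41785/56 - 27649 = -1590129/56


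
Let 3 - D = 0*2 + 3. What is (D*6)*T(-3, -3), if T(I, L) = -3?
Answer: 0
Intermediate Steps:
D = 0 (D = 3 - (0*2 + 3) = 3 - (0 + 3) = 3 - 1*3 = 3 - 3 = 0)
(D*6)*T(-3, -3) = (0*6)*(-3) = 0*(-3) = 0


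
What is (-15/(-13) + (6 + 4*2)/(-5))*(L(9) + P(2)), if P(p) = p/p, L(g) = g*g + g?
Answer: -749/5 ≈ -149.80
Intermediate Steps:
L(g) = g + g**2 (L(g) = g**2 + g = g + g**2)
P(p) = 1
(-15/(-13) + (6 + 4*2)/(-5))*(L(9) + P(2)) = (-15/(-13) + (6 + 4*2)/(-5))*(9*(1 + 9) + 1) = (-15*(-1/13) + (6 + 8)*(-1/5))*(9*10 + 1) = (15/13 + 14*(-1/5))*(90 + 1) = (15/13 - 14/5)*91 = -107/65*91 = -749/5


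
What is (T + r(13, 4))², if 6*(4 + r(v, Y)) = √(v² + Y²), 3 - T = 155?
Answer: (936 - √185)²/36 ≈ 23634.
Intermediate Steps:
T = -152 (T = 3 - 1*155 = 3 - 155 = -152)
r(v, Y) = -4 + √(Y² + v²)/6 (r(v, Y) = -4 + √(v² + Y²)/6 = -4 + √(Y² + v²)/6)
(T + r(13, 4))² = (-152 + (-4 + √(4² + 13²)/6))² = (-152 + (-4 + √(16 + 169)/6))² = (-152 + (-4 + √185/6))² = (-156 + √185/6)²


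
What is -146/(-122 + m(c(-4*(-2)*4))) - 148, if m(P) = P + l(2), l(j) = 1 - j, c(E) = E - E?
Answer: -18058/123 ≈ -146.81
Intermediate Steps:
c(E) = 0
m(P) = -1 + P (m(P) = P + (1 - 1*2) = P + (1 - 2) = P - 1 = -1 + P)
-146/(-122 + m(c(-4*(-2)*4))) - 148 = -146/(-122 + (-1 + 0)) - 148 = -146/(-122 - 1) - 148 = -146/(-123) - 148 = -146*(-1/123) - 148 = 146/123 - 148 = -18058/123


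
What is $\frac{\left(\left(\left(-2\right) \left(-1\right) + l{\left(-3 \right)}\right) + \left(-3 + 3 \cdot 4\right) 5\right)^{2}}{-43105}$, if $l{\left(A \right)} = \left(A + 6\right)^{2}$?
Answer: $- \frac{3136}{43105} \approx -0.072753$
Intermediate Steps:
$l{\left(A \right)} = \left(6 + A\right)^{2}$
$\frac{\left(\left(\left(-2\right) \left(-1\right) + l{\left(-3 \right)}\right) + \left(-3 + 3 \cdot 4\right) 5\right)^{2}}{-43105} = \frac{\left(\left(\left(-2\right) \left(-1\right) + \left(6 - 3\right)^{2}\right) + \left(-3 + 3 \cdot 4\right) 5\right)^{2}}{-43105} = \left(\left(2 + 3^{2}\right) + \left(-3 + 12\right) 5\right)^{2} \left(- \frac{1}{43105}\right) = \left(\left(2 + 9\right) + 9 \cdot 5\right)^{2} \left(- \frac{1}{43105}\right) = \left(11 + 45\right)^{2} \left(- \frac{1}{43105}\right) = 56^{2} \left(- \frac{1}{43105}\right) = 3136 \left(- \frac{1}{43105}\right) = - \frac{3136}{43105}$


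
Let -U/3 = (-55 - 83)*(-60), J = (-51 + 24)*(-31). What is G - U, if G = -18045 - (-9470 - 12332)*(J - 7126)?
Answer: -137105983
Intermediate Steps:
J = 837 (J = -27*(-31) = 837)
U = -24840 (U = -3*(-55 - 83)*(-60) = -(-414)*(-60) = -3*8280 = -24840)
G = -137130823 (G = -18045 - (-9470 - 12332)*(837 - 7126) = -18045 - (-21802)*(-6289) = -18045 - 1*137112778 = -18045 - 137112778 = -137130823)
G - U = -137130823 - 1*(-24840) = -137130823 + 24840 = -137105983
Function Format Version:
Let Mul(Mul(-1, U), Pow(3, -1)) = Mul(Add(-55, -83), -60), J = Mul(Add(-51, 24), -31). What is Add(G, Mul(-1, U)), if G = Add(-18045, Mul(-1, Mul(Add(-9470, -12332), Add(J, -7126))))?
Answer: -137105983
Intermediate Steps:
J = 837 (J = Mul(-27, -31) = 837)
U = -24840 (U = Mul(-3, Mul(Add(-55, -83), -60)) = Mul(-3, Mul(-138, -60)) = Mul(-3, 8280) = -24840)
G = -137130823 (G = Add(-18045, Mul(-1, Mul(Add(-9470, -12332), Add(837, -7126)))) = Add(-18045, Mul(-1, Mul(-21802, -6289))) = Add(-18045, Mul(-1, 137112778)) = Add(-18045, -137112778) = -137130823)
Add(G, Mul(-1, U)) = Add(-137130823, Mul(-1, -24840)) = Add(-137130823, 24840) = -137105983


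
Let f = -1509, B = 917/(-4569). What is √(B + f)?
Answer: 13*I*√186424338/4569 ≈ 38.848*I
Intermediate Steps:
B = -917/4569 (B = 917*(-1/4569) = -917/4569 ≈ -0.20070)
√(B + f) = √(-917/4569 - 1509) = √(-6895538/4569) = 13*I*√186424338/4569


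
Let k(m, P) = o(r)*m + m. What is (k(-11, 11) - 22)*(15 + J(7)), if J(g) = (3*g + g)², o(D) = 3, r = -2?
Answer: -52734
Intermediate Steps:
k(m, P) = 4*m (k(m, P) = 3*m + m = 4*m)
J(g) = 16*g² (J(g) = (4*g)² = 16*g²)
(k(-11, 11) - 22)*(15 + J(7)) = (4*(-11) - 22)*(15 + 16*7²) = (-44 - 22)*(15 + 16*49) = -66*(15 + 784) = -66*799 = -52734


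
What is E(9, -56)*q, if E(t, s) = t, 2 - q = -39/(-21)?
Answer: 9/7 ≈ 1.2857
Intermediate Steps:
q = ⅐ (q = 2 - (-39)/(-21) = 2 - (-39)*(-1)/21 = 2 - 1*13/7 = 2 - 13/7 = ⅐ ≈ 0.14286)
E(9, -56)*q = 9*(⅐) = 9/7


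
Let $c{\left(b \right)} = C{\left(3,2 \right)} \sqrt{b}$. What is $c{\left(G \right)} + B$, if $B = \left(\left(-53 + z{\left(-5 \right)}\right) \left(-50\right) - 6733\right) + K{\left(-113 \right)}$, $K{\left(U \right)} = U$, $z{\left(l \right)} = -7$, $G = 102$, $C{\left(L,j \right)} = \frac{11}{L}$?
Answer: $-3846 + \frac{11 \sqrt{102}}{3} \approx -3809.0$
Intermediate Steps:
$c{\left(b \right)} = \frac{11 \sqrt{b}}{3}$ ($c{\left(b \right)} = \frac{11}{3} \sqrt{b} = 11 \cdot \frac{1}{3} \sqrt{b} = \frac{11 \sqrt{b}}{3}$)
$B = -3846$ ($B = \left(\left(-53 - 7\right) \left(-50\right) - 6733\right) - 113 = \left(\left(-60\right) \left(-50\right) - 6733\right) - 113 = \left(3000 - 6733\right) - 113 = -3733 - 113 = -3846$)
$c{\left(G \right)} + B = \frac{11 \sqrt{102}}{3} - 3846 = -3846 + \frac{11 \sqrt{102}}{3}$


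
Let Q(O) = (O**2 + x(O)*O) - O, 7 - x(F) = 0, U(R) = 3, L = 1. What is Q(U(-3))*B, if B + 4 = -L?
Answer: -135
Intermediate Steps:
x(F) = 7 (x(F) = 7 - 1*0 = 7 + 0 = 7)
B = -5 (B = -4 - 1*1 = -4 - 1 = -5)
Q(O) = O**2 + 6*O (Q(O) = (O**2 + 7*O) - O = O**2 + 6*O)
Q(U(-3))*B = (3*(6 + 3))*(-5) = (3*9)*(-5) = 27*(-5) = -135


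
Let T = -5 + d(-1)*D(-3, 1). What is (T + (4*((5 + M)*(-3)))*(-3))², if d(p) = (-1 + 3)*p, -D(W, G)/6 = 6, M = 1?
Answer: 80089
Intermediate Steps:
D(W, G) = -36 (D(W, G) = -6*6 = -36)
d(p) = 2*p
T = 67 (T = -5 + (2*(-1))*(-36) = -5 - 2*(-36) = -5 + 72 = 67)
(T + (4*((5 + M)*(-3)))*(-3))² = (67 + (4*((5 + 1)*(-3)))*(-3))² = (67 + (4*(6*(-3)))*(-3))² = (67 + (4*(-18))*(-3))² = (67 - 72*(-3))² = (67 + 216)² = 283² = 80089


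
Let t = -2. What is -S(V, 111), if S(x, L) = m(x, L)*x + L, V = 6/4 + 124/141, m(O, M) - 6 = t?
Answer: -16993/141 ≈ -120.52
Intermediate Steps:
m(O, M) = 4 (m(O, M) = 6 - 2 = 4)
V = 671/282 (V = 6*(¼) + 124*(1/141) = 3/2 + 124/141 = 671/282 ≈ 2.3794)
S(x, L) = L + 4*x (S(x, L) = 4*x + L = L + 4*x)
-S(V, 111) = -(111 + 4*(671/282)) = -(111 + 1342/141) = -1*16993/141 = -16993/141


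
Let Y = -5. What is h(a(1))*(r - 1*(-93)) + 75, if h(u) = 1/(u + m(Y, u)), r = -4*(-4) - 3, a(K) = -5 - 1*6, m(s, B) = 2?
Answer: 569/9 ≈ 63.222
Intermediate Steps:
a(K) = -11 (a(K) = -5 - 6 = -11)
r = 13 (r = 16 - 3 = 13)
h(u) = 1/(2 + u) (h(u) = 1/(u + 2) = 1/(2 + u))
h(a(1))*(r - 1*(-93)) + 75 = (13 - 1*(-93))/(2 - 11) + 75 = (13 + 93)/(-9) + 75 = -⅑*106 + 75 = -106/9 + 75 = 569/9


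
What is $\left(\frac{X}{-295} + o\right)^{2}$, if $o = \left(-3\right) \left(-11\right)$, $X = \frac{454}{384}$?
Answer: $\frac{3492761045449}{3208089600} \approx 1088.7$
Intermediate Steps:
$X = \frac{227}{192}$ ($X = 454 \cdot \frac{1}{384} = \frac{227}{192} \approx 1.1823$)
$o = 33$
$\left(\frac{X}{-295} + o\right)^{2} = \left(\frac{227}{192 \left(-295\right)} + 33\right)^{2} = \left(\frac{227}{192} \left(- \frac{1}{295}\right) + 33\right)^{2} = \left(- \frac{227}{56640} + 33\right)^{2} = \left(\frac{1868893}{56640}\right)^{2} = \frac{3492761045449}{3208089600}$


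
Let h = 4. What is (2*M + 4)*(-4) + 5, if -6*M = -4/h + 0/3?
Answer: -37/3 ≈ -12.333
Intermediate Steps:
M = 1/6 (M = -(-4/4 + 0/3)/6 = -(-4*1/4 + 0*(1/3))/6 = -(-1 + 0)/6 = -1/6*(-1) = 1/6 ≈ 0.16667)
(2*M + 4)*(-4) + 5 = (2*(1/6) + 4)*(-4) + 5 = (1/3 + 4)*(-4) + 5 = (13/3)*(-4) + 5 = -52/3 + 5 = -37/3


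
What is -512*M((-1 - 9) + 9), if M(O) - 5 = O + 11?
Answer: -7680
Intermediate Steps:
M(O) = 16 + O (M(O) = 5 + (O + 11) = 5 + (11 + O) = 16 + O)
-512*M((-1 - 9) + 9) = -512*(16 + ((-1 - 9) + 9)) = -512*(16 + (-10 + 9)) = -512*(16 - 1) = -512*15 = -7680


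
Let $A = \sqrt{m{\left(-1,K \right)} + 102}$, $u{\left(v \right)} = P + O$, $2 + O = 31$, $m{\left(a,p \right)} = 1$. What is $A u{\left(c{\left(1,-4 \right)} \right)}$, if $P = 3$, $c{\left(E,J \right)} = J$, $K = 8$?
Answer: $32 \sqrt{103} \approx 324.76$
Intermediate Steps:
$O = 29$ ($O = -2 + 31 = 29$)
$u{\left(v \right)} = 32$ ($u{\left(v \right)} = 3 + 29 = 32$)
$A = \sqrt{103}$ ($A = \sqrt{1 + 102} = \sqrt{103} \approx 10.149$)
$A u{\left(c{\left(1,-4 \right)} \right)} = \sqrt{103} \cdot 32 = 32 \sqrt{103}$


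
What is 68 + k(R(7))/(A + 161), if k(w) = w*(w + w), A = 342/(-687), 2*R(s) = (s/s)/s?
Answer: 244935549/3601990 ≈ 68.000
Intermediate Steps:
R(s) = 1/(2*s) (R(s) = ((s/s)/s)/2 = (1/s)/2 = 1/(2*s))
A = -114/229 (A = 342*(-1/687) = -114/229 ≈ -0.49782)
k(w) = 2*w**2 (k(w) = w*(2*w) = 2*w**2)
68 + k(R(7))/(A + 161) = 68 + (2*((1/2)/7)**2)/(-114/229 + 161) = 68 + (2*((1/2)*(1/7))**2)/(36755/229) = 68 + 229*(2*(1/14)**2)/36755 = 68 + 229*(2*(1/196))/36755 = 68 + (229/36755)*(1/98) = 68 + 229/3601990 = 244935549/3601990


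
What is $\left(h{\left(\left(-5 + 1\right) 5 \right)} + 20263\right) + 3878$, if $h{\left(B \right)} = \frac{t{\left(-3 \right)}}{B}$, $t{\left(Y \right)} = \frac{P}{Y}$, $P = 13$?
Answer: $\frac{1448473}{60} \approx 24141.0$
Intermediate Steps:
$t{\left(Y \right)} = \frac{13}{Y}$
$h{\left(B \right)} = - \frac{13}{3 B}$ ($h{\left(B \right)} = \frac{13 \frac{1}{-3}}{B} = \frac{13 \left(- \frac{1}{3}\right)}{B} = - \frac{13}{3 B}$)
$\left(h{\left(\left(-5 + 1\right) 5 \right)} + 20263\right) + 3878 = \left(- \frac{13}{3 \left(-5 + 1\right) 5} + 20263\right) + 3878 = \left(- \frac{13}{3 \left(\left(-4\right) 5\right)} + 20263\right) + 3878 = \left(- \frac{13}{3 \left(-20\right)} + 20263\right) + 3878 = \left(\left(- \frac{13}{3}\right) \left(- \frac{1}{20}\right) + 20263\right) + 3878 = \left(\frac{13}{60} + 20263\right) + 3878 = \frac{1215793}{60} + 3878 = \frac{1448473}{60}$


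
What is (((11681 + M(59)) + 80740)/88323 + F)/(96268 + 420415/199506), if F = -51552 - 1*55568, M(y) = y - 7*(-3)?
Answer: -629179894858018/565457507301143 ≈ -1.1127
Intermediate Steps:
M(y) = 21 + y (M(y) = y + 21 = 21 + y)
F = -107120 (F = -51552 - 55568 = -107120)
(((11681 + M(59)) + 80740)/88323 + F)/(96268 + 420415/199506) = (((11681 + (21 + 59)) + 80740)/88323 - 107120)/(96268 + 420415/199506) = (((11681 + 80) + 80740)*(1/88323) - 107120)/(96268 + 420415*(1/199506)) = ((11761 + 80740)*(1/88323) - 107120)/(96268 + 420415/199506) = (92501*(1/88323) - 107120)/(19206464023/199506) = (92501/88323 - 107120)*(199506/19206464023) = -9461067259/88323*199506/19206464023 = -629179894858018/565457507301143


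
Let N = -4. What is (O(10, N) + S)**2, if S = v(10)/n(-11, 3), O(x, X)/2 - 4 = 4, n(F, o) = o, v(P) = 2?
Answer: 2500/9 ≈ 277.78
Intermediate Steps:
O(x, X) = 16 (O(x, X) = 8 + 2*4 = 8 + 8 = 16)
S = 2/3 ≈ 0.66667
(O(10, N) + S)**2 = (16 + 2/3)**2 = (50/3)**2 = 2500/9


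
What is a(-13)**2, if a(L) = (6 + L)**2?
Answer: 2401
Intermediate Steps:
a(-13)**2 = ((6 - 13)**2)**2 = ((-7)**2)**2 = 49**2 = 2401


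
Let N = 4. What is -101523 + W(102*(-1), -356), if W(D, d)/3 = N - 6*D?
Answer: -99675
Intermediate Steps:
W(D, d) = 12 - 18*D (W(D, d) = 3*(4 - 6*D) = 12 - 18*D)
-101523 + W(102*(-1), -356) = -101523 + (12 - 1836*(-1)) = -101523 + (12 - 18*(-102)) = -101523 + (12 + 1836) = -101523 + 1848 = -99675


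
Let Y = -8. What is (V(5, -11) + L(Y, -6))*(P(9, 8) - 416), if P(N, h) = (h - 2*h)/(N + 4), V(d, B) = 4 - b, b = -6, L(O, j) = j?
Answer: -21664/13 ≈ -1666.5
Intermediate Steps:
V(d, B) = 10 (V(d, B) = 4 - 1*(-6) = 4 + 6 = 10)
P(N, h) = -h/(4 + N) (P(N, h) = (-h)/(4 + N) = -h/(4 + N))
(V(5, -11) + L(Y, -6))*(P(9, 8) - 416) = (10 - 6)*(-1*8/(4 + 9) - 416) = 4*(-1*8/13 - 416) = 4*(-1*8*1/13 - 416) = 4*(-8/13 - 416) = 4*(-5416/13) = -21664/13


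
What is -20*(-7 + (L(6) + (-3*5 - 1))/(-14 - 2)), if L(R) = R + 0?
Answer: 255/2 ≈ 127.50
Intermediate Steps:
L(R) = R
-20*(-7 + (L(6) + (-3*5 - 1))/(-14 - 2)) = -20*(-7 + (6 + (-3*5 - 1))/(-14 - 2)) = -20*(-7 + (6 + (-15 - 1))/(-16)) = -20*(-7 + (6 - 16)*(-1/16)) = -20*(-7 - 10*(-1/16)) = -20*(-7 + 5/8) = -20*(-51/8) = 255/2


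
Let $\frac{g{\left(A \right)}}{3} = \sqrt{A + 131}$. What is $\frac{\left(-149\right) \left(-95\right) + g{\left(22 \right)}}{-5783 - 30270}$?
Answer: $- \frac{14155}{36053} - \frac{9 \sqrt{17}}{36053} \approx -0.39365$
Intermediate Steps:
$g{\left(A \right)} = 3 \sqrt{131 + A}$ ($g{\left(A \right)} = 3 \sqrt{A + 131} = 3 \sqrt{131 + A}$)
$\frac{\left(-149\right) \left(-95\right) + g{\left(22 \right)}}{-5783 - 30270} = \frac{\left(-149\right) \left(-95\right) + 3 \sqrt{131 + 22}}{-5783 - 30270} = \frac{14155 + 3 \sqrt{153}}{-36053} = \left(14155 + 3 \cdot 3 \sqrt{17}\right) \left(- \frac{1}{36053}\right) = \left(14155 + 9 \sqrt{17}\right) \left(- \frac{1}{36053}\right) = - \frac{14155}{36053} - \frac{9 \sqrt{17}}{36053}$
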